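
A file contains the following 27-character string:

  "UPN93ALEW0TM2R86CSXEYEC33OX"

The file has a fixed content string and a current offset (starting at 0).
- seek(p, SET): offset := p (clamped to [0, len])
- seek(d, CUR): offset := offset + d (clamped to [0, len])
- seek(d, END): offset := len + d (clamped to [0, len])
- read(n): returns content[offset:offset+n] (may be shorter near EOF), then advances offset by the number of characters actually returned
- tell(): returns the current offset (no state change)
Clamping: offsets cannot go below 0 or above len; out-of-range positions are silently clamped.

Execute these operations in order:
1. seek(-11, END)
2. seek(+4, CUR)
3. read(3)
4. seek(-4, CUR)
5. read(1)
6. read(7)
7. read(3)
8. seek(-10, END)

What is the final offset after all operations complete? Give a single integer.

After 1 (seek(-11, END)): offset=16
After 2 (seek(+4, CUR)): offset=20
After 3 (read(3)): returned 'YEC', offset=23
After 4 (seek(-4, CUR)): offset=19
After 5 (read(1)): returned 'E', offset=20
After 6 (read(7)): returned 'YEC33OX', offset=27
After 7 (read(3)): returned '', offset=27
After 8 (seek(-10, END)): offset=17

Answer: 17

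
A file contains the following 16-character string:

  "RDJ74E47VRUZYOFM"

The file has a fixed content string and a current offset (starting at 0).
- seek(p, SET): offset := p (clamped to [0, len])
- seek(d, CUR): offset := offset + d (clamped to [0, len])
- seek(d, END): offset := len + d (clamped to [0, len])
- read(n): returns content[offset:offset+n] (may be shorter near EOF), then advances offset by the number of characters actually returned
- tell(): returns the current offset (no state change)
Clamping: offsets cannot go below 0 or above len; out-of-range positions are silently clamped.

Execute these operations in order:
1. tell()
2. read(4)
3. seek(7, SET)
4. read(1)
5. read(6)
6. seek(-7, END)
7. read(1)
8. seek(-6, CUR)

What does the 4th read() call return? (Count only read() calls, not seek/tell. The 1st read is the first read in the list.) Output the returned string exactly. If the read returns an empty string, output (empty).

Answer: R

Derivation:
After 1 (tell()): offset=0
After 2 (read(4)): returned 'RDJ7', offset=4
After 3 (seek(7, SET)): offset=7
After 4 (read(1)): returned '7', offset=8
After 5 (read(6)): returned 'VRUZYO', offset=14
After 6 (seek(-7, END)): offset=9
After 7 (read(1)): returned 'R', offset=10
After 8 (seek(-6, CUR)): offset=4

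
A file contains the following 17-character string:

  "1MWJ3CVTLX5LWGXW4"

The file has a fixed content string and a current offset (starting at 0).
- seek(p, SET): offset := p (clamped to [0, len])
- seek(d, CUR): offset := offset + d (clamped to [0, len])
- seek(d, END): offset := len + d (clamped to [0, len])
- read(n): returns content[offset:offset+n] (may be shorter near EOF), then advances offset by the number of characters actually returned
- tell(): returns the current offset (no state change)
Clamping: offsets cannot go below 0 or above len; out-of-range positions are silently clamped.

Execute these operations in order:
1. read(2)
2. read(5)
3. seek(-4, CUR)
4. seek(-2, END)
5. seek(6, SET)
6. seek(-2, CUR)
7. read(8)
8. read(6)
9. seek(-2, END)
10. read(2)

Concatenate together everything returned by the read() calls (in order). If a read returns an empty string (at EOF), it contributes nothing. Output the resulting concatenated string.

After 1 (read(2)): returned '1M', offset=2
After 2 (read(5)): returned 'WJ3CV', offset=7
After 3 (seek(-4, CUR)): offset=3
After 4 (seek(-2, END)): offset=15
After 5 (seek(6, SET)): offset=6
After 6 (seek(-2, CUR)): offset=4
After 7 (read(8)): returned '3CVTLX5L', offset=12
After 8 (read(6)): returned 'WGXW4', offset=17
After 9 (seek(-2, END)): offset=15
After 10 (read(2)): returned 'W4', offset=17

Answer: 1MWJ3CV3CVTLX5LWGXW4W4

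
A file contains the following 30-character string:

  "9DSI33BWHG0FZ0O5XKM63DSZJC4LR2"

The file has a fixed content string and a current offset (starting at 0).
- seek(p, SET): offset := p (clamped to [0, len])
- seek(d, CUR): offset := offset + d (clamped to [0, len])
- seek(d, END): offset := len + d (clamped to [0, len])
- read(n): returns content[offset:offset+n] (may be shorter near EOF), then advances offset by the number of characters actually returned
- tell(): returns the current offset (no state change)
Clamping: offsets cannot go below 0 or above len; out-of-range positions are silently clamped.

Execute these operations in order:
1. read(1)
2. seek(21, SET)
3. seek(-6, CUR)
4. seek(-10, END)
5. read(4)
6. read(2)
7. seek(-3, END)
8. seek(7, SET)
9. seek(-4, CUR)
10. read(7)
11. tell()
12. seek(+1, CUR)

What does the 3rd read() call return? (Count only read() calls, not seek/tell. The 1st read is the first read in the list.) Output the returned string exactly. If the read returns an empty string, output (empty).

Answer: JC

Derivation:
After 1 (read(1)): returned '9', offset=1
After 2 (seek(21, SET)): offset=21
After 3 (seek(-6, CUR)): offset=15
After 4 (seek(-10, END)): offset=20
After 5 (read(4)): returned '3DSZ', offset=24
After 6 (read(2)): returned 'JC', offset=26
After 7 (seek(-3, END)): offset=27
After 8 (seek(7, SET)): offset=7
After 9 (seek(-4, CUR)): offset=3
After 10 (read(7)): returned 'I33BWHG', offset=10
After 11 (tell()): offset=10
After 12 (seek(+1, CUR)): offset=11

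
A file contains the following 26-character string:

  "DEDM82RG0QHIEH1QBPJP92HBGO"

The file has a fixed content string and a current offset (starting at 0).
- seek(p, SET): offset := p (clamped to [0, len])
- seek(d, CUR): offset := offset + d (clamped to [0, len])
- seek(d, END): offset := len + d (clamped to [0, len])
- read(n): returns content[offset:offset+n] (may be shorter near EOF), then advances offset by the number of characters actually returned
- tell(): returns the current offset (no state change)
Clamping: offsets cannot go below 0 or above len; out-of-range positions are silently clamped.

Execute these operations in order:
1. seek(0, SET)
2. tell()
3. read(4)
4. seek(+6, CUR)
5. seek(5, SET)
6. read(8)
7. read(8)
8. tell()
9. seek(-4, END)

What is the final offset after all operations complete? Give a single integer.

Answer: 22

Derivation:
After 1 (seek(0, SET)): offset=0
After 2 (tell()): offset=0
After 3 (read(4)): returned 'DEDM', offset=4
After 4 (seek(+6, CUR)): offset=10
After 5 (seek(5, SET)): offset=5
After 6 (read(8)): returned '2RG0QHIE', offset=13
After 7 (read(8)): returned 'H1QBPJP9', offset=21
After 8 (tell()): offset=21
After 9 (seek(-4, END)): offset=22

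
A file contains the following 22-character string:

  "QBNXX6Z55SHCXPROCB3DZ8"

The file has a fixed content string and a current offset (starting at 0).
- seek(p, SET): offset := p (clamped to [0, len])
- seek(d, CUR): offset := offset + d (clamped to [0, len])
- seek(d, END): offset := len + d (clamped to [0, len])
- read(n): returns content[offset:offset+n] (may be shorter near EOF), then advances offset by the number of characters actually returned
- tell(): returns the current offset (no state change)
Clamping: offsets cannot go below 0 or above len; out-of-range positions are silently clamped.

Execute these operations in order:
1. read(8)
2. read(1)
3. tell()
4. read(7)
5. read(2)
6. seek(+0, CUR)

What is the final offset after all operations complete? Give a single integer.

Answer: 18

Derivation:
After 1 (read(8)): returned 'QBNXX6Z5', offset=8
After 2 (read(1)): returned '5', offset=9
After 3 (tell()): offset=9
After 4 (read(7)): returned 'SHCXPRO', offset=16
After 5 (read(2)): returned 'CB', offset=18
After 6 (seek(+0, CUR)): offset=18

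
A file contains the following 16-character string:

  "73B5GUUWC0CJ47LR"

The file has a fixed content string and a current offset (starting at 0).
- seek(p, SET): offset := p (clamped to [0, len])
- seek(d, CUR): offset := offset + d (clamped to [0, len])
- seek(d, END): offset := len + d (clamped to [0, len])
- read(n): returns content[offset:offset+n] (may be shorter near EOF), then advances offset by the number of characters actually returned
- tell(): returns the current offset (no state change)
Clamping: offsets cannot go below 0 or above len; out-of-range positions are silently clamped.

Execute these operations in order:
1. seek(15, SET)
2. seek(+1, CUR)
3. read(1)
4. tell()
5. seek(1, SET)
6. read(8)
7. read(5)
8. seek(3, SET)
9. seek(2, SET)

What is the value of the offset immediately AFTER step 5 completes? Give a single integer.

After 1 (seek(15, SET)): offset=15
After 2 (seek(+1, CUR)): offset=16
After 3 (read(1)): returned '', offset=16
After 4 (tell()): offset=16
After 5 (seek(1, SET)): offset=1

Answer: 1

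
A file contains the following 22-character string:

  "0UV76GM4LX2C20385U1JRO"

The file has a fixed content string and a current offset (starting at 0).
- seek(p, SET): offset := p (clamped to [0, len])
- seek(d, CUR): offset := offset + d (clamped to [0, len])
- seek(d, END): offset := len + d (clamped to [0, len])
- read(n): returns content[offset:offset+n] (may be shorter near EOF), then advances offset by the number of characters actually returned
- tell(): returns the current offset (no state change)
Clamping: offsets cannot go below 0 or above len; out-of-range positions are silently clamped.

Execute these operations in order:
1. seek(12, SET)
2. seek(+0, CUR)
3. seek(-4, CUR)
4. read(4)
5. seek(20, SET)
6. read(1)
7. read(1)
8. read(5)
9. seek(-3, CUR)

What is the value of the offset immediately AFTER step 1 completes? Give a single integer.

Answer: 12

Derivation:
After 1 (seek(12, SET)): offset=12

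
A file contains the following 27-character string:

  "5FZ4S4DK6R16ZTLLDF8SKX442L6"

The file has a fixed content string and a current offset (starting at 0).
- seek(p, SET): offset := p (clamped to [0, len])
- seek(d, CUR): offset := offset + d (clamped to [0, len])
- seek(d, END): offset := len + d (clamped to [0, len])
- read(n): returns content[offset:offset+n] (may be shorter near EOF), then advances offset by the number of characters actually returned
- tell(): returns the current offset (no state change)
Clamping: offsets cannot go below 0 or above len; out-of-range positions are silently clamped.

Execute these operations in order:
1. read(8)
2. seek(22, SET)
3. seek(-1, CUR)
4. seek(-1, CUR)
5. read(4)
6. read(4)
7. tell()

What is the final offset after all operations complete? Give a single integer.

Answer: 27

Derivation:
After 1 (read(8)): returned '5FZ4S4DK', offset=8
After 2 (seek(22, SET)): offset=22
After 3 (seek(-1, CUR)): offset=21
After 4 (seek(-1, CUR)): offset=20
After 5 (read(4)): returned 'KX44', offset=24
After 6 (read(4)): returned '2L6', offset=27
After 7 (tell()): offset=27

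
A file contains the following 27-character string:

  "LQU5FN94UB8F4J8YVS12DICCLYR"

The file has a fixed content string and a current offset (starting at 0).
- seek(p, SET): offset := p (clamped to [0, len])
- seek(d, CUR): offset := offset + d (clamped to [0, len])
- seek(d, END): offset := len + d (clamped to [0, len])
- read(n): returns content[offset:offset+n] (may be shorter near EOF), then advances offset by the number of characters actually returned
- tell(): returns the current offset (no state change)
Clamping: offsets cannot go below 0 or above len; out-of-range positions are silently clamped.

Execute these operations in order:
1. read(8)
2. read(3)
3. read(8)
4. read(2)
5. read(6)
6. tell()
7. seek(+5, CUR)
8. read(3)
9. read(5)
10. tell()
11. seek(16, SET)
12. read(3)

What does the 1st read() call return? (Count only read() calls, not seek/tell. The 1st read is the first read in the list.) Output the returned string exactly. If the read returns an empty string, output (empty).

After 1 (read(8)): returned 'LQU5FN94', offset=8
After 2 (read(3)): returned 'UB8', offset=11
After 3 (read(8)): returned 'F4J8YVS1', offset=19
After 4 (read(2)): returned '2D', offset=21
After 5 (read(6)): returned 'ICCLYR', offset=27
After 6 (tell()): offset=27
After 7 (seek(+5, CUR)): offset=27
After 8 (read(3)): returned '', offset=27
After 9 (read(5)): returned '', offset=27
After 10 (tell()): offset=27
After 11 (seek(16, SET)): offset=16
After 12 (read(3)): returned 'VS1', offset=19

Answer: LQU5FN94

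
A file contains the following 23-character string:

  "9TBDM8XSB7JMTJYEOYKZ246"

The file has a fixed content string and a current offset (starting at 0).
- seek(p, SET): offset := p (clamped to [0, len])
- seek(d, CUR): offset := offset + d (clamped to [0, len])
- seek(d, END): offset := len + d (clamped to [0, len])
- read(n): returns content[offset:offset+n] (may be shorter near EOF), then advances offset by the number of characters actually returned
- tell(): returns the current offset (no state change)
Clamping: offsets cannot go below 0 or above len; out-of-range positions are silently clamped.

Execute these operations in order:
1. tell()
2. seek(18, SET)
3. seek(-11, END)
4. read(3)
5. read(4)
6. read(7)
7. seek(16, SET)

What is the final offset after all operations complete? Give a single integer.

Answer: 16

Derivation:
After 1 (tell()): offset=0
After 2 (seek(18, SET)): offset=18
After 3 (seek(-11, END)): offset=12
After 4 (read(3)): returned 'TJY', offset=15
After 5 (read(4)): returned 'EOYK', offset=19
After 6 (read(7)): returned 'Z246', offset=23
After 7 (seek(16, SET)): offset=16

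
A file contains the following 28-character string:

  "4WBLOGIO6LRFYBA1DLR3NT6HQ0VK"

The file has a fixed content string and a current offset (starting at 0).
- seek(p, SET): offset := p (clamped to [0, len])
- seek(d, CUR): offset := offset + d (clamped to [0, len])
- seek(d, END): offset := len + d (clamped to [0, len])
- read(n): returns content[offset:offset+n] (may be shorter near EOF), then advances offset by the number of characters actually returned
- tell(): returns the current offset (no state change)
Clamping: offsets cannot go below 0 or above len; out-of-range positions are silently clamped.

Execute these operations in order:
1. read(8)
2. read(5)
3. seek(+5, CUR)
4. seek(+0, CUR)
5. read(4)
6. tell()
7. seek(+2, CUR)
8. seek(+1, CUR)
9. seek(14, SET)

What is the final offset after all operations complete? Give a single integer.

Answer: 14

Derivation:
After 1 (read(8)): returned '4WBLOGIO', offset=8
After 2 (read(5)): returned '6LRFY', offset=13
After 3 (seek(+5, CUR)): offset=18
After 4 (seek(+0, CUR)): offset=18
After 5 (read(4)): returned 'R3NT', offset=22
After 6 (tell()): offset=22
After 7 (seek(+2, CUR)): offset=24
After 8 (seek(+1, CUR)): offset=25
After 9 (seek(14, SET)): offset=14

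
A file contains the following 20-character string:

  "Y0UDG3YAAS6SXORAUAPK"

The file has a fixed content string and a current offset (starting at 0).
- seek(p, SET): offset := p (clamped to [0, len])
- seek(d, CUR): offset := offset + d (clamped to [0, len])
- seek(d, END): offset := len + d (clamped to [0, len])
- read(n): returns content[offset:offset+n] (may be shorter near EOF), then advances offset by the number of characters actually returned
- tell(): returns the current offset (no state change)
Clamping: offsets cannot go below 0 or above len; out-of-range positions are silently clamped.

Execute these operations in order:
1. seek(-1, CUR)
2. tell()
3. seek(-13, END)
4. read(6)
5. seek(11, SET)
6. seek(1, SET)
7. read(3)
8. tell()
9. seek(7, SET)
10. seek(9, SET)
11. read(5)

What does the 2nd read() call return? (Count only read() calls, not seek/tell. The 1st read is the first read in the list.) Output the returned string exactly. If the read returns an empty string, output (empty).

Answer: 0UD

Derivation:
After 1 (seek(-1, CUR)): offset=0
After 2 (tell()): offset=0
After 3 (seek(-13, END)): offset=7
After 4 (read(6)): returned 'AAS6SX', offset=13
After 5 (seek(11, SET)): offset=11
After 6 (seek(1, SET)): offset=1
After 7 (read(3)): returned '0UD', offset=4
After 8 (tell()): offset=4
After 9 (seek(7, SET)): offset=7
After 10 (seek(9, SET)): offset=9
After 11 (read(5)): returned 'S6SXO', offset=14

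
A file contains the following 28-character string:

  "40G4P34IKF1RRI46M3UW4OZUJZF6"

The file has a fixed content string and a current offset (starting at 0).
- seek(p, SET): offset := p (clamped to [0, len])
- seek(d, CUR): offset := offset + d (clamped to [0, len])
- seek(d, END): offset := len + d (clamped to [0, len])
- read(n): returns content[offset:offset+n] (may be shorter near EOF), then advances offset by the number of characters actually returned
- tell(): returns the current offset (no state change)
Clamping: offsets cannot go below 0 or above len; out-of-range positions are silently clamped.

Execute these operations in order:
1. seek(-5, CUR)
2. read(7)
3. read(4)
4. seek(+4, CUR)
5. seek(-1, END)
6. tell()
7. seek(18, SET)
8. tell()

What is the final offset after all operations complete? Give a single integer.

After 1 (seek(-5, CUR)): offset=0
After 2 (read(7)): returned '40G4P34', offset=7
After 3 (read(4)): returned 'IKF1', offset=11
After 4 (seek(+4, CUR)): offset=15
After 5 (seek(-1, END)): offset=27
After 6 (tell()): offset=27
After 7 (seek(18, SET)): offset=18
After 8 (tell()): offset=18

Answer: 18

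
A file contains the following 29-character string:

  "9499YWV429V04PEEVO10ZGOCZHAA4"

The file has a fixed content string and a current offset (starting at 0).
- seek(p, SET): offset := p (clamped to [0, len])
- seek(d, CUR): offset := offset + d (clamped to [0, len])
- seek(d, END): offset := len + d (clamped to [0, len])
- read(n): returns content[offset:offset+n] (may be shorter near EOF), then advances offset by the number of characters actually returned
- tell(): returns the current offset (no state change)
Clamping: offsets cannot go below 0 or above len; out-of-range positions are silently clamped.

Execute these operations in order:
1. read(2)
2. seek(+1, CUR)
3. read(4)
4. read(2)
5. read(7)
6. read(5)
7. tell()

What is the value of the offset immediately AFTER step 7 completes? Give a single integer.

Answer: 21

Derivation:
After 1 (read(2)): returned '94', offset=2
After 2 (seek(+1, CUR)): offset=3
After 3 (read(4)): returned '9YWV', offset=7
After 4 (read(2)): returned '42', offset=9
After 5 (read(7)): returned '9V04PEE', offset=16
After 6 (read(5)): returned 'VO10Z', offset=21
After 7 (tell()): offset=21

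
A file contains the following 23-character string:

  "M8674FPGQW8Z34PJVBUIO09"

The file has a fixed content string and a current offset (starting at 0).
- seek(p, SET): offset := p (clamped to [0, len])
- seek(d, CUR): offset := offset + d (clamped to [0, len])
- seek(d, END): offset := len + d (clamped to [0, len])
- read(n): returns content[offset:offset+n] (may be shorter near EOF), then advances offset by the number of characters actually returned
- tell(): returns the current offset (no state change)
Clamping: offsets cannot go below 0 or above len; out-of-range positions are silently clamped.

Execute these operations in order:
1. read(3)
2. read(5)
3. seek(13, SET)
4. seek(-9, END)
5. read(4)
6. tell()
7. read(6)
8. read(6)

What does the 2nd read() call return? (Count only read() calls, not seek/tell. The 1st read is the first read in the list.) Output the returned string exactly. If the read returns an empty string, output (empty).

Answer: 74FPG

Derivation:
After 1 (read(3)): returned 'M86', offset=3
After 2 (read(5)): returned '74FPG', offset=8
After 3 (seek(13, SET)): offset=13
After 4 (seek(-9, END)): offset=14
After 5 (read(4)): returned 'PJVB', offset=18
After 6 (tell()): offset=18
After 7 (read(6)): returned 'UIO09', offset=23
After 8 (read(6)): returned '', offset=23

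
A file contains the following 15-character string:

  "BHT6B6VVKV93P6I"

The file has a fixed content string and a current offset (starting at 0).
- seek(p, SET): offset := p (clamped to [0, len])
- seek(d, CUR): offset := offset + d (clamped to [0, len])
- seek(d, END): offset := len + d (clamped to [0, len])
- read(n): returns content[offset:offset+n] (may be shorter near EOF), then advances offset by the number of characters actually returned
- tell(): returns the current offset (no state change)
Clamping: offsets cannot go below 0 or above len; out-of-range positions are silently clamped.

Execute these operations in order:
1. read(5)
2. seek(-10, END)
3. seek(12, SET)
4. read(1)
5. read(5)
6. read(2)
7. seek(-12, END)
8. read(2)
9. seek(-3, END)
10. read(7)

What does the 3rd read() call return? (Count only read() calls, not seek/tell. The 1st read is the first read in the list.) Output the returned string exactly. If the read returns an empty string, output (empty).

After 1 (read(5)): returned 'BHT6B', offset=5
After 2 (seek(-10, END)): offset=5
After 3 (seek(12, SET)): offset=12
After 4 (read(1)): returned 'P', offset=13
After 5 (read(5)): returned '6I', offset=15
After 6 (read(2)): returned '', offset=15
After 7 (seek(-12, END)): offset=3
After 8 (read(2)): returned '6B', offset=5
After 9 (seek(-3, END)): offset=12
After 10 (read(7)): returned 'P6I', offset=15

Answer: 6I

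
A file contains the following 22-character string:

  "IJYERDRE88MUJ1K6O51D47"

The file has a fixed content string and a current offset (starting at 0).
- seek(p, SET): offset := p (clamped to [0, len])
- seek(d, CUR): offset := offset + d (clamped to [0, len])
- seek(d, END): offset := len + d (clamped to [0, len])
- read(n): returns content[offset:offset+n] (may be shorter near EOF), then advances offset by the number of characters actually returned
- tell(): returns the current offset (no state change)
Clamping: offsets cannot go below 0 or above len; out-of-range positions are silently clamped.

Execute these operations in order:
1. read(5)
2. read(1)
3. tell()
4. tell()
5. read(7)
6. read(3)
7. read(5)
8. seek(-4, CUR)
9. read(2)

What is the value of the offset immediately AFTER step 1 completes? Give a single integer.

Answer: 5

Derivation:
After 1 (read(5)): returned 'IJYER', offset=5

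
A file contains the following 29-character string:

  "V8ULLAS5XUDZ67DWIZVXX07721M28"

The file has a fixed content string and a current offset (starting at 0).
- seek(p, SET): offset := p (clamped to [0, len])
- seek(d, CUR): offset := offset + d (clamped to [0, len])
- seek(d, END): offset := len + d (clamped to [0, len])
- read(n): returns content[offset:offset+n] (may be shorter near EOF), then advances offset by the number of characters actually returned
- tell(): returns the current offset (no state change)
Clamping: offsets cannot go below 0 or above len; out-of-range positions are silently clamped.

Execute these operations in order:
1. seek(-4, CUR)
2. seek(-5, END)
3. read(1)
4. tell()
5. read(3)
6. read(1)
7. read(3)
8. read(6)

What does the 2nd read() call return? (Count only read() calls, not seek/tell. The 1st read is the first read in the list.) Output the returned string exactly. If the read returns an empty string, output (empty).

After 1 (seek(-4, CUR)): offset=0
After 2 (seek(-5, END)): offset=24
After 3 (read(1)): returned '2', offset=25
After 4 (tell()): offset=25
After 5 (read(3)): returned '1M2', offset=28
After 6 (read(1)): returned '8', offset=29
After 7 (read(3)): returned '', offset=29
After 8 (read(6)): returned '', offset=29

Answer: 1M2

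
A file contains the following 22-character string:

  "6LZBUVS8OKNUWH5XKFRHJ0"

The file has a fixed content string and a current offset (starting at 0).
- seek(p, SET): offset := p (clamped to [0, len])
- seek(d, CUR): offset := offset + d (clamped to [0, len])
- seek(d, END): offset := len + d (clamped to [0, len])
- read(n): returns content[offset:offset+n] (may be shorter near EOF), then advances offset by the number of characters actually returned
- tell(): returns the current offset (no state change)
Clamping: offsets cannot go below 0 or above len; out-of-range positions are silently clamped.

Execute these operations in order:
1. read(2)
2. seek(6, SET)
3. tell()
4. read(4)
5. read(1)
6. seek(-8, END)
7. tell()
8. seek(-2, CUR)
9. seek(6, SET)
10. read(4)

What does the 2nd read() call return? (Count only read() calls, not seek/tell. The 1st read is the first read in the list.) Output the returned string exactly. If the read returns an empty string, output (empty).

Answer: S8OK

Derivation:
After 1 (read(2)): returned '6L', offset=2
After 2 (seek(6, SET)): offset=6
After 3 (tell()): offset=6
After 4 (read(4)): returned 'S8OK', offset=10
After 5 (read(1)): returned 'N', offset=11
After 6 (seek(-8, END)): offset=14
After 7 (tell()): offset=14
After 8 (seek(-2, CUR)): offset=12
After 9 (seek(6, SET)): offset=6
After 10 (read(4)): returned 'S8OK', offset=10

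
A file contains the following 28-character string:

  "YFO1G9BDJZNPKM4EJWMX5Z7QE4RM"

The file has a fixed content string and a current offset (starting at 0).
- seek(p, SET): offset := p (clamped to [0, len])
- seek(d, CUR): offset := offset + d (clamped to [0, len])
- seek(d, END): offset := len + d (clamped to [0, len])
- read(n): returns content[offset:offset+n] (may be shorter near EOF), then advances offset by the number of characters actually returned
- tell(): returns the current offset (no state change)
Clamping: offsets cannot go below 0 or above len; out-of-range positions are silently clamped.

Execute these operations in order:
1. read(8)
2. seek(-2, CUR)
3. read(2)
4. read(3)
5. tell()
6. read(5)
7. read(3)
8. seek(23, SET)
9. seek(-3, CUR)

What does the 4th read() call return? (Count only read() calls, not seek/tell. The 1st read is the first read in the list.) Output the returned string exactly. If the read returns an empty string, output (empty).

Answer: PKM4E

Derivation:
After 1 (read(8)): returned 'YFO1G9BD', offset=8
After 2 (seek(-2, CUR)): offset=6
After 3 (read(2)): returned 'BD', offset=8
After 4 (read(3)): returned 'JZN', offset=11
After 5 (tell()): offset=11
After 6 (read(5)): returned 'PKM4E', offset=16
After 7 (read(3)): returned 'JWM', offset=19
After 8 (seek(23, SET)): offset=23
After 9 (seek(-3, CUR)): offset=20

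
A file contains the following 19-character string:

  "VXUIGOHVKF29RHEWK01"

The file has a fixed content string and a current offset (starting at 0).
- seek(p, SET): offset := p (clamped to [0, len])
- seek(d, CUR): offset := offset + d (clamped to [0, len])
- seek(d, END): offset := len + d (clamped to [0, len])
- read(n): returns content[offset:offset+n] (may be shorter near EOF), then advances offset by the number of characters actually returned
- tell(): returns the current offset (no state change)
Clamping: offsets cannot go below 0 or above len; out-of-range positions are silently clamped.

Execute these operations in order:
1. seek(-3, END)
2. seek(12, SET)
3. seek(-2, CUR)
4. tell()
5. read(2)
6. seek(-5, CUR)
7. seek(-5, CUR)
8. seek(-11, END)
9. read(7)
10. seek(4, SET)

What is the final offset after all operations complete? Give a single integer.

After 1 (seek(-3, END)): offset=16
After 2 (seek(12, SET)): offset=12
After 3 (seek(-2, CUR)): offset=10
After 4 (tell()): offset=10
After 5 (read(2)): returned '29', offset=12
After 6 (seek(-5, CUR)): offset=7
After 7 (seek(-5, CUR)): offset=2
After 8 (seek(-11, END)): offset=8
After 9 (read(7)): returned 'KF29RHE', offset=15
After 10 (seek(4, SET)): offset=4

Answer: 4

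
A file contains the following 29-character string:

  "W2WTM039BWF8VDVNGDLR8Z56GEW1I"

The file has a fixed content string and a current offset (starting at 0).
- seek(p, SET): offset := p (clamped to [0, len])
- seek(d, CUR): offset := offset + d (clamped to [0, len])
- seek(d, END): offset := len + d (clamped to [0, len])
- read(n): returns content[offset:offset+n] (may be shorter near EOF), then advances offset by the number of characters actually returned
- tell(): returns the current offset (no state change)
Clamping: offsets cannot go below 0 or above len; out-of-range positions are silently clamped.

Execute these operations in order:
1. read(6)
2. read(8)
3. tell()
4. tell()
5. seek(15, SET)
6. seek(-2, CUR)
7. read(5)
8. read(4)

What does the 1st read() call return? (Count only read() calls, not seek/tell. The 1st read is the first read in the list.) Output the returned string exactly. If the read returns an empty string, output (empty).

After 1 (read(6)): returned 'W2WTM0', offset=6
After 2 (read(8)): returned '39BWF8VD', offset=14
After 3 (tell()): offset=14
After 4 (tell()): offset=14
After 5 (seek(15, SET)): offset=15
After 6 (seek(-2, CUR)): offset=13
After 7 (read(5)): returned 'DVNGD', offset=18
After 8 (read(4)): returned 'LR8Z', offset=22

Answer: W2WTM0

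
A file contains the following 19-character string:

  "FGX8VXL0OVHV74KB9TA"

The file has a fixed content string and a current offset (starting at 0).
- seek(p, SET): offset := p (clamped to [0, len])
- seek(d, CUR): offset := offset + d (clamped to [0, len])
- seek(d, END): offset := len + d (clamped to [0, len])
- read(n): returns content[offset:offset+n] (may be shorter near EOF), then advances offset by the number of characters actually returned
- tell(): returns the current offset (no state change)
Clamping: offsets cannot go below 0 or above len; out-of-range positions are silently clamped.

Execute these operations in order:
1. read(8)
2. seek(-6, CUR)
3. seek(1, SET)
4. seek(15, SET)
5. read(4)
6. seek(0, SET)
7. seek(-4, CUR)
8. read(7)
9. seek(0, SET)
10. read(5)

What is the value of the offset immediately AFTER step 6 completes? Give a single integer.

After 1 (read(8)): returned 'FGX8VXL0', offset=8
After 2 (seek(-6, CUR)): offset=2
After 3 (seek(1, SET)): offset=1
After 4 (seek(15, SET)): offset=15
After 5 (read(4)): returned 'B9TA', offset=19
After 6 (seek(0, SET)): offset=0

Answer: 0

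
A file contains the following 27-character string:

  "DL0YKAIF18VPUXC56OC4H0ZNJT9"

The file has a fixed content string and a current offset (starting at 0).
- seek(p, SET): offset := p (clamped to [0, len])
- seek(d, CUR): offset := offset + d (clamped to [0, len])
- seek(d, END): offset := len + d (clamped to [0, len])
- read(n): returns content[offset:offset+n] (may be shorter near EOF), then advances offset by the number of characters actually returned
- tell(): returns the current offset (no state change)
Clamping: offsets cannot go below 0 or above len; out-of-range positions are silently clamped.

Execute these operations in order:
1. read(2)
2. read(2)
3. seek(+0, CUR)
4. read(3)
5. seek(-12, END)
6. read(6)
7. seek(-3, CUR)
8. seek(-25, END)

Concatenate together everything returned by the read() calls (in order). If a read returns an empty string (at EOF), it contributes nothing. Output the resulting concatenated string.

After 1 (read(2)): returned 'DL', offset=2
After 2 (read(2)): returned '0Y', offset=4
After 3 (seek(+0, CUR)): offset=4
After 4 (read(3)): returned 'KAI', offset=7
After 5 (seek(-12, END)): offset=15
After 6 (read(6)): returned '56OC4H', offset=21
After 7 (seek(-3, CUR)): offset=18
After 8 (seek(-25, END)): offset=2

Answer: DL0YKAI56OC4H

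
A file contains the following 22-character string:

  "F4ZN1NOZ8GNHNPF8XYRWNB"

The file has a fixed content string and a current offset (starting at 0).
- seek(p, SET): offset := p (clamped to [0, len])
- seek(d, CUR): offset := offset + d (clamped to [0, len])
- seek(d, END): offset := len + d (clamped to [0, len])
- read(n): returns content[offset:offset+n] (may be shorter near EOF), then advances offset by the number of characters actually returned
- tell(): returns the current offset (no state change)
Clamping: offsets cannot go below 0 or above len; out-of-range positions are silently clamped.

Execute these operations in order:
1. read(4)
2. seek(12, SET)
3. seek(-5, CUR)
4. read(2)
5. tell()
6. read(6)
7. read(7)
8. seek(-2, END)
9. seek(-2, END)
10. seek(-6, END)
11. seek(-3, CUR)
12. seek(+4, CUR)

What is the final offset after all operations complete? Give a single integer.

Answer: 17

Derivation:
After 1 (read(4)): returned 'F4ZN', offset=4
After 2 (seek(12, SET)): offset=12
After 3 (seek(-5, CUR)): offset=7
After 4 (read(2)): returned 'Z8', offset=9
After 5 (tell()): offset=9
After 6 (read(6)): returned 'GNHNPF', offset=15
After 7 (read(7)): returned '8XYRWNB', offset=22
After 8 (seek(-2, END)): offset=20
After 9 (seek(-2, END)): offset=20
After 10 (seek(-6, END)): offset=16
After 11 (seek(-3, CUR)): offset=13
After 12 (seek(+4, CUR)): offset=17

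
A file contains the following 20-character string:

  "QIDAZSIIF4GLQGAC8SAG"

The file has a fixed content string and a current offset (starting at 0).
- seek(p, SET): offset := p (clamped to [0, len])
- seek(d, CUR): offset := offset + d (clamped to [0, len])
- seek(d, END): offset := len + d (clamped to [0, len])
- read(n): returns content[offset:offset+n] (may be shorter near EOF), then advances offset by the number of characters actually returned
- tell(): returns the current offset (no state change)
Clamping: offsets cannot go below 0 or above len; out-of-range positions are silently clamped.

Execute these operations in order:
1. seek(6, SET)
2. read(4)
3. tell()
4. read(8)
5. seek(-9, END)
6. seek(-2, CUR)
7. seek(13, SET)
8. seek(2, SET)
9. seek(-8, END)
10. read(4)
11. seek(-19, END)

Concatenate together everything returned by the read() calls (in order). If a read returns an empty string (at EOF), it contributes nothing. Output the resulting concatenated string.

After 1 (seek(6, SET)): offset=6
After 2 (read(4)): returned 'IIF4', offset=10
After 3 (tell()): offset=10
After 4 (read(8)): returned 'GLQGAC8S', offset=18
After 5 (seek(-9, END)): offset=11
After 6 (seek(-2, CUR)): offset=9
After 7 (seek(13, SET)): offset=13
After 8 (seek(2, SET)): offset=2
After 9 (seek(-8, END)): offset=12
After 10 (read(4)): returned 'QGAC', offset=16
After 11 (seek(-19, END)): offset=1

Answer: IIF4GLQGAC8SQGAC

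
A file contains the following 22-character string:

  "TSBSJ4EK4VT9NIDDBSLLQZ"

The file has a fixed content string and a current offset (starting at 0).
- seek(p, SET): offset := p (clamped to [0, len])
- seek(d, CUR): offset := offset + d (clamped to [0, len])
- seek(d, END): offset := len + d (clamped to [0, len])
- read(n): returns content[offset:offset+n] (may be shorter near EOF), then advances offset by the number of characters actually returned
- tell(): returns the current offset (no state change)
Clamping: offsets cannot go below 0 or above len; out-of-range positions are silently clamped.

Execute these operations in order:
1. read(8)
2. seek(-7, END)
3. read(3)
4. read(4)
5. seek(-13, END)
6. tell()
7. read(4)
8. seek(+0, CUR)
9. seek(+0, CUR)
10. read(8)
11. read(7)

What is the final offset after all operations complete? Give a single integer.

After 1 (read(8)): returned 'TSBSJ4EK', offset=8
After 2 (seek(-7, END)): offset=15
After 3 (read(3)): returned 'DBS', offset=18
After 4 (read(4)): returned 'LLQZ', offset=22
After 5 (seek(-13, END)): offset=9
After 6 (tell()): offset=9
After 7 (read(4)): returned 'VT9N', offset=13
After 8 (seek(+0, CUR)): offset=13
After 9 (seek(+0, CUR)): offset=13
After 10 (read(8)): returned 'IDDBSLLQ', offset=21
After 11 (read(7)): returned 'Z', offset=22

Answer: 22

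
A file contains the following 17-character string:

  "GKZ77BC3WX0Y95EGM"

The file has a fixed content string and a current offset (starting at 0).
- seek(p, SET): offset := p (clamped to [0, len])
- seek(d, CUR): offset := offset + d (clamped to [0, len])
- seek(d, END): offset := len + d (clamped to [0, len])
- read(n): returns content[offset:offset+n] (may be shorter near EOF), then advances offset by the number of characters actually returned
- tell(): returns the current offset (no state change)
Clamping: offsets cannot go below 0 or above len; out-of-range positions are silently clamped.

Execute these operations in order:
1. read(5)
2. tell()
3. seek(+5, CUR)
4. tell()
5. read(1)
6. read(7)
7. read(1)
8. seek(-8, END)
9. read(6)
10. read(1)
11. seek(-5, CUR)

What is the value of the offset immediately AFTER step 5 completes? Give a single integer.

Answer: 11

Derivation:
After 1 (read(5)): returned 'GKZ77', offset=5
After 2 (tell()): offset=5
After 3 (seek(+5, CUR)): offset=10
After 4 (tell()): offset=10
After 5 (read(1)): returned '0', offset=11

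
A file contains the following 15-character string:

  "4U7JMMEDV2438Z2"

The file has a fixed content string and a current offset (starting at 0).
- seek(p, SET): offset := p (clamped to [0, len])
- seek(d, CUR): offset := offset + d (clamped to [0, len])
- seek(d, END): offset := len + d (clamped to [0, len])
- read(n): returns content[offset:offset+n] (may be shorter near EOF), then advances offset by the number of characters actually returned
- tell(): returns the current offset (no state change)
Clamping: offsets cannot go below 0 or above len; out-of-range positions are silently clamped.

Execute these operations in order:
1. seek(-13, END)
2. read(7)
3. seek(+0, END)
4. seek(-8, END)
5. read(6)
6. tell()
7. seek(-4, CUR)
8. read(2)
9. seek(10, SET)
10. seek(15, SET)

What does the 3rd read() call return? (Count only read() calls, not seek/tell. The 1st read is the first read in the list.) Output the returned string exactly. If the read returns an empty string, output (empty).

Answer: 24

Derivation:
After 1 (seek(-13, END)): offset=2
After 2 (read(7)): returned '7JMMEDV', offset=9
After 3 (seek(+0, END)): offset=15
After 4 (seek(-8, END)): offset=7
After 5 (read(6)): returned 'DV2438', offset=13
After 6 (tell()): offset=13
After 7 (seek(-4, CUR)): offset=9
After 8 (read(2)): returned '24', offset=11
After 9 (seek(10, SET)): offset=10
After 10 (seek(15, SET)): offset=15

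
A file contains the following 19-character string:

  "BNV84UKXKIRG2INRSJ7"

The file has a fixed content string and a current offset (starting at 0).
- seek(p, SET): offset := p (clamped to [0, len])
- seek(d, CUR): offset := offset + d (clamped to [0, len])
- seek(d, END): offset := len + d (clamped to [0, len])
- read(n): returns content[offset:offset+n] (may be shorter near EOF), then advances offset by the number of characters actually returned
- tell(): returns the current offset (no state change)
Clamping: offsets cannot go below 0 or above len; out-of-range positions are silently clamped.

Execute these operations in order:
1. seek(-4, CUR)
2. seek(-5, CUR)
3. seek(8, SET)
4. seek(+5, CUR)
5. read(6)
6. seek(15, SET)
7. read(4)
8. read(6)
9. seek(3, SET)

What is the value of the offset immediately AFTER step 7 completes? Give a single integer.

After 1 (seek(-4, CUR)): offset=0
After 2 (seek(-5, CUR)): offset=0
After 3 (seek(8, SET)): offset=8
After 4 (seek(+5, CUR)): offset=13
After 5 (read(6)): returned 'INRSJ7', offset=19
After 6 (seek(15, SET)): offset=15
After 7 (read(4)): returned 'RSJ7', offset=19

Answer: 19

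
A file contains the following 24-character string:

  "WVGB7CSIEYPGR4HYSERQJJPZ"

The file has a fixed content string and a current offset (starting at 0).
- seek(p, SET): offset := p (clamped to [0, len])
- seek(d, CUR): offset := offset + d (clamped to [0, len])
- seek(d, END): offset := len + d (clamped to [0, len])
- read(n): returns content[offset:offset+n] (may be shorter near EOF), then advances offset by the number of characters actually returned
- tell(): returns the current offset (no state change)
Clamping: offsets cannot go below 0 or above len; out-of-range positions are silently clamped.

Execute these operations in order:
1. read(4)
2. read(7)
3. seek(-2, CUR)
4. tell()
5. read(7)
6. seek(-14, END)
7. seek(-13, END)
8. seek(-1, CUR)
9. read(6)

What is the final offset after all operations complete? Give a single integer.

Answer: 16

Derivation:
After 1 (read(4)): returned 'WVGB', offset=4
After 2 (read(7)): returned '7CSIEYP', offset=11
After 3 (seek(-2, CUR)): offset=9
After 4 (tell()): offset=9
After 5 (read(7)): returned 'YPGR4HY', offset=16
After 6 (seek(-14, END)): offset=10
After 7 (seek(-13, END)): offset=11
After 8 (seek(-1, CUR)): offset=10
After 9 (read(6)): returned 'PGR4HY', offset=16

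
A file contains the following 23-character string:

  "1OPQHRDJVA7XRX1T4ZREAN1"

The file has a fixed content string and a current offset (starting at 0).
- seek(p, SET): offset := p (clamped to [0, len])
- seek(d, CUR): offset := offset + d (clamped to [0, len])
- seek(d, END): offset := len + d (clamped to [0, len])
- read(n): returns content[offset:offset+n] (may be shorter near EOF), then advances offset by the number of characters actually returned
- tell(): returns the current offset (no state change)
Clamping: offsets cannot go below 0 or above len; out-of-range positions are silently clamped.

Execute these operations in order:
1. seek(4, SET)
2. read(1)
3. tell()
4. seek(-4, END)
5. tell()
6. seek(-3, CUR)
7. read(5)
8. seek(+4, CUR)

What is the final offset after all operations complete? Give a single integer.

After 1 (seek(4, SET)): offset=4
After 2 (read(1)): returned 'H', offset=5
After 3 (tell()): offset=5
After 4 (seek(-4, END)): offset=19
After 5 (tell()): offset=19
After 6 (seek(-3, CUR)): offset=16
After 7 (read(5)): returned '4ZREA', offset=21
After 8 (seek(+4, CUR)): offset=23

Answer: 23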